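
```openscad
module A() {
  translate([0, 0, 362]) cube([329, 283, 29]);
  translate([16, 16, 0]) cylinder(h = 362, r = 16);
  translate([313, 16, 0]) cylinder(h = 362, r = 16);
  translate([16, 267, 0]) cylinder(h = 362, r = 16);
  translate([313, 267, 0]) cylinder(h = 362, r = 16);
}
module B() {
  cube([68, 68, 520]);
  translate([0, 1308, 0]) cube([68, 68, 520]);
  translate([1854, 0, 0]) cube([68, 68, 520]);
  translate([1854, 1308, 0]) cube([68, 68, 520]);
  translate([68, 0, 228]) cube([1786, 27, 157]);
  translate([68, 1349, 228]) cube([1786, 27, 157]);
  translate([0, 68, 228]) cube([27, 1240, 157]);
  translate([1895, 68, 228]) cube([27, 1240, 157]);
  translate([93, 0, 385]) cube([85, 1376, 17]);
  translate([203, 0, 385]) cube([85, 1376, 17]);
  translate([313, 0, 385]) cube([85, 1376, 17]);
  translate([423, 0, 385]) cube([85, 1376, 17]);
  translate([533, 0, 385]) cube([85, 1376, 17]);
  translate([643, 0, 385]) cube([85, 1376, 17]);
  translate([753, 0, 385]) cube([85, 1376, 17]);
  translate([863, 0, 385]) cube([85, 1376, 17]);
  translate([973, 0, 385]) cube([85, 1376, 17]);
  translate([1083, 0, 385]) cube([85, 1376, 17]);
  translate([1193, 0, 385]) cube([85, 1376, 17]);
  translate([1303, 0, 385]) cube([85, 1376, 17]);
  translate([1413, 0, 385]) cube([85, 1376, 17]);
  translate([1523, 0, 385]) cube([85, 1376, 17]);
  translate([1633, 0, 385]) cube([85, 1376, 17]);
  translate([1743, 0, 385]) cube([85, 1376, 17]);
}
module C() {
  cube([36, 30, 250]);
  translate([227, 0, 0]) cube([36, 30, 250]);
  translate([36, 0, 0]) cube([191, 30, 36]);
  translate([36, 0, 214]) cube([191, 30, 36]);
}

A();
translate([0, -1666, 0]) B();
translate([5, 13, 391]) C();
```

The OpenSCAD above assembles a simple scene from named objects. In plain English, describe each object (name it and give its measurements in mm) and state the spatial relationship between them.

A is a four-legged stool. The seat is a 329×283×29 mm slab whose top surface is at z = 391 mm; four round legs, each 32 mm in diameter, run from the floor (z = 0) to the underside of the seat, each leg's axis is inset half a diameter from the nearest pair of seat edges (so the leg's bounding box is flush with the corner).

B is a bed frame 1922 mm long (x) by 1376 mm wide (y). Four 68×68 mm corner posts, 520 mm tall, at the corners of the footprint. Four rails of 27 mm thickness and 157 mm height run between adjacent posts with their undersides at z = 228 mm, their outer faces flush with the outside of the frame (the two x-running rails run between the posts' inner faces; the two y-running rails run between the posts' inner faces). 16 slats, each 85 mm wide (x) and 17 mm thick, lie across the top of the two x-running rails, running the full 1376 mm width of the frame in y; the slats are evenly spaced along x between the inner faces of the end posts with equal gaps (rounded down to the nearest mm) at the −x end and between each pair — any rounding remainder accumulates at the +x end.

C is a rectangular picture frame lying in the x–z plane (depth along y). The opening is 191 mm wide (x) by 178 mm tall (z), surrounded by a border 36 mm wide on all four sides. The frame is 30 mm deep and is made of two full-height vertical stiles with two horizontal rails fitted between them.

The bed frame is on the floor beside the stool on its −y side. The picture frame is on top of the stool.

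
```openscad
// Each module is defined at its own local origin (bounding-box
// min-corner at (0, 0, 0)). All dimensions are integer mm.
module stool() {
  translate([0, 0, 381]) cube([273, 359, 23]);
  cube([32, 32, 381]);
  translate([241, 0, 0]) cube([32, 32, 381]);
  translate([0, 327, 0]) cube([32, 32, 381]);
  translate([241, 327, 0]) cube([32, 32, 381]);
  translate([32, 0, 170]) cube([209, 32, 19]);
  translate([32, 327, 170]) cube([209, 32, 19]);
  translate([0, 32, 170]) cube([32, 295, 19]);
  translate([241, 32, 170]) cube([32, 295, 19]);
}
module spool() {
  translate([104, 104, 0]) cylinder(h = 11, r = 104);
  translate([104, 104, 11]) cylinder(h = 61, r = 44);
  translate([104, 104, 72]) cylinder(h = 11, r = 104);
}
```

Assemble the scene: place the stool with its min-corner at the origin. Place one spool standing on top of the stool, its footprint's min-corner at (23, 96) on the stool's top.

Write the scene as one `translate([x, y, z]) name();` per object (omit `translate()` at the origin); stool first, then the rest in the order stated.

stool();
translate([23, 96, 404]) spool();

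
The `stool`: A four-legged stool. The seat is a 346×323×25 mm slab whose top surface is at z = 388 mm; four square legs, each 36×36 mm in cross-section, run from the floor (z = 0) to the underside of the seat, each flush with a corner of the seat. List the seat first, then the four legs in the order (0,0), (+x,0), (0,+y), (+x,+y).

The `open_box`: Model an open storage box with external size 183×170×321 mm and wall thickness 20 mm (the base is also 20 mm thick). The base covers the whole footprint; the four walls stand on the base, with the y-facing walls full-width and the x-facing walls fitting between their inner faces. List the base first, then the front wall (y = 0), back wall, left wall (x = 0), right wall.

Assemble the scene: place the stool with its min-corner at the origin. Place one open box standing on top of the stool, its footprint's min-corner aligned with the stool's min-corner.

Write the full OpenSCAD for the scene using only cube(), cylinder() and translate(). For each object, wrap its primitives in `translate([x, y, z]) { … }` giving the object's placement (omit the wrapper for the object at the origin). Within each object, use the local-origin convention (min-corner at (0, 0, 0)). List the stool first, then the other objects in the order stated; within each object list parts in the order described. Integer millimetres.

translate([0, 0, 363]) cube([346, 323, 25]);
cube([36, 36, 363]);
translate([310, 0, 0]) cube([36, 36, 363]);
translate([0, 287, 0]) cube([36, 36, 363]);
translate([310, 287, 0]) cube([36, 36, 363]);
translate([0, 0, 388]) {
  cube([183, 170, 20]);
  translate([0, 0, 20]) cube([183, 20, 301]);
  translate([0, 150, 20]) cube([183, 20, 301]);
  translate([0, 20, 20]) cube([20, 130, 301]);
  translate([163, 20, 20]) cube([20, 130, 301]);
}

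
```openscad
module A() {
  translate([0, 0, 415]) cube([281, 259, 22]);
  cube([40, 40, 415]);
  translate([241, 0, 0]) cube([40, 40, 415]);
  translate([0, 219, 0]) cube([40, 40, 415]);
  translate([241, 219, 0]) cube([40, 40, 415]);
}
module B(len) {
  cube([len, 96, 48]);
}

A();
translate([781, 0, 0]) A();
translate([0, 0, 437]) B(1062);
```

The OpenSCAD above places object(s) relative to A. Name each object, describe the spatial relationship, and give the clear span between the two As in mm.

A is a stool. B is a beam. A beam spans the tops of two stools. The clear span between the two stools is 500 mm.

Second stool starts at x = 781; first ends at x = 281; clear span = 781 − 281 = 500 mm.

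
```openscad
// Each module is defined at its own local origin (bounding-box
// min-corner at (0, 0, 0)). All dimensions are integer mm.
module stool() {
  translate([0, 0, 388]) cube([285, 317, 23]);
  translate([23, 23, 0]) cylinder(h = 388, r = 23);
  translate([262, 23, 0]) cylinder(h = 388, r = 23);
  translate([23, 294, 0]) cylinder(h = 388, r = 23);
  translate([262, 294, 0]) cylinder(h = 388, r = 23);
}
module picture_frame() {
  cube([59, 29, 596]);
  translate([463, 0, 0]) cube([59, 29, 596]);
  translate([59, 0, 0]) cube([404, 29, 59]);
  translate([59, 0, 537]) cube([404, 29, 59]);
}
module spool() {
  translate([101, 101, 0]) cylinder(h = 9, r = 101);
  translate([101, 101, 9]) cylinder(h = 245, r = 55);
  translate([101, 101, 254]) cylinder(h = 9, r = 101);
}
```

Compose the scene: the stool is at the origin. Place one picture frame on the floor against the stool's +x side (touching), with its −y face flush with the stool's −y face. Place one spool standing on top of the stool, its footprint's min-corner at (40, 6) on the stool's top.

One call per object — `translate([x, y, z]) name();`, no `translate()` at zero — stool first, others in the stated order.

stool();
translate([285, 0, 0]) picture_frame();
translate([40, 6, 411]) spool();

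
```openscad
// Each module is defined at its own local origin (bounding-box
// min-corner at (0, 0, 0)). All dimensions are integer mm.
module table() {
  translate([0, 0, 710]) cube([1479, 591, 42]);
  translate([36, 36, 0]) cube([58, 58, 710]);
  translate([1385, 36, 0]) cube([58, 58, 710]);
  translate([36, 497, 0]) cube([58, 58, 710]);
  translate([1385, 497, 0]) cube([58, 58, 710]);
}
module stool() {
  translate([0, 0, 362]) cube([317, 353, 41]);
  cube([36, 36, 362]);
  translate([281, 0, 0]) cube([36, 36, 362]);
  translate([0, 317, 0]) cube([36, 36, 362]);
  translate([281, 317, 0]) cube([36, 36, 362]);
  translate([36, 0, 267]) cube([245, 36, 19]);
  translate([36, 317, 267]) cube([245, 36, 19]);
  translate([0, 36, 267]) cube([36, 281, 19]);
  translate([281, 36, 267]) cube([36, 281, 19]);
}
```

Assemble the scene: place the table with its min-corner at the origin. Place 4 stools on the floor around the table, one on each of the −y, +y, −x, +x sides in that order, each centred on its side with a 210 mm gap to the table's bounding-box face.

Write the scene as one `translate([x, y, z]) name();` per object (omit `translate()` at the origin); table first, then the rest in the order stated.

table();
translate([581, -563, 0]) stool();
translate([581, 801, 0]) stool();
translate([-527, 119, 0]) stool();
translate([1689, 119, 0]) stool();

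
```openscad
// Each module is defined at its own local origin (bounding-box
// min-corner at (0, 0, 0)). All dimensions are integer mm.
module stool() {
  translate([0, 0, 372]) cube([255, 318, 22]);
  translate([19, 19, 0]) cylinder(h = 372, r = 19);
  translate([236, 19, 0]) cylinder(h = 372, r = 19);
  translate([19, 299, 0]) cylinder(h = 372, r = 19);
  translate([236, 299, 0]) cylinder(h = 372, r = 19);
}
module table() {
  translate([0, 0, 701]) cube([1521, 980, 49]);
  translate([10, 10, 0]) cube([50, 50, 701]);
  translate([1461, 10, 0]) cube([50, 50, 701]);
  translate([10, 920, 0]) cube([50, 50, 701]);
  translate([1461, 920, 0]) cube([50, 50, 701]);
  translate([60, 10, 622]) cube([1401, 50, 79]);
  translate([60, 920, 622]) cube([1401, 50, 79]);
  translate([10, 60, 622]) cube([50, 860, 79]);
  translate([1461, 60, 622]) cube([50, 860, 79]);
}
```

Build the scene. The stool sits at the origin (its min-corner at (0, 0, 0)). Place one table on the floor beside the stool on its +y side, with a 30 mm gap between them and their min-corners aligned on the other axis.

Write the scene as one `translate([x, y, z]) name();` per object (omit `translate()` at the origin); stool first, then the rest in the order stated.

stool();
translate([0, 348, 0]) table();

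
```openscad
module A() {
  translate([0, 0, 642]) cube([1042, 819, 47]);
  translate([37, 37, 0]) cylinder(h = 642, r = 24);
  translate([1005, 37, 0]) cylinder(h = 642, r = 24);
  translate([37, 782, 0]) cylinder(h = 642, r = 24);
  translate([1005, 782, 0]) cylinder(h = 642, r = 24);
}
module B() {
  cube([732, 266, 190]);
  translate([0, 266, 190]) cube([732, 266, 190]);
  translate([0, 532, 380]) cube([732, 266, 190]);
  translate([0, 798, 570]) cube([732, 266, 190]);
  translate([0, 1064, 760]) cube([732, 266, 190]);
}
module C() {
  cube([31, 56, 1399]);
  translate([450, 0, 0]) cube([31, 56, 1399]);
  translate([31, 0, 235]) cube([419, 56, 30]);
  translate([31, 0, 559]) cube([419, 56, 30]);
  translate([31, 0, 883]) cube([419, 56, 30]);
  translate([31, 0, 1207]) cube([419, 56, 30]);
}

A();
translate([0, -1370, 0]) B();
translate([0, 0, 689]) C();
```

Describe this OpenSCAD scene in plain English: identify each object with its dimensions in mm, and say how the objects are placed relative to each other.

A is a rectangular dining table. The top is 1042×819×47 mm with its upper surface at z = 689 mm. It stands on four round legs of 48 mm diameter, each leg's bounding box inset 13 mm from the nearest pair of top edges, running from the floor to the underside of the top.

B is a straight staircase of 5 solid steps. Each step is 732 mm wide (x), 266 mm deep (y, the going) and 190 mm tall (the rise). The first step rests on the floor; each subsequent step sits one going further in +y and one rise higher in +z, directly behind and above the previous step with no overlap.

C is a straight ladder. Two 31×56 mm vertical rails, 1399 mm tall, stand 481 mm apart (outside-to-outside) with their front faces coplanar on the −y side. 4 rungs, each 56 mm deep and 30 mm tall, span between the inner faces of the rails, front faces flush with the rails. The lowest rung's underside is at z = 235 mm and rungs are spaced 324 mm apart (underside to underside).

The staircase is on the floor beside the table on its −y side. The ladder is on top of the table.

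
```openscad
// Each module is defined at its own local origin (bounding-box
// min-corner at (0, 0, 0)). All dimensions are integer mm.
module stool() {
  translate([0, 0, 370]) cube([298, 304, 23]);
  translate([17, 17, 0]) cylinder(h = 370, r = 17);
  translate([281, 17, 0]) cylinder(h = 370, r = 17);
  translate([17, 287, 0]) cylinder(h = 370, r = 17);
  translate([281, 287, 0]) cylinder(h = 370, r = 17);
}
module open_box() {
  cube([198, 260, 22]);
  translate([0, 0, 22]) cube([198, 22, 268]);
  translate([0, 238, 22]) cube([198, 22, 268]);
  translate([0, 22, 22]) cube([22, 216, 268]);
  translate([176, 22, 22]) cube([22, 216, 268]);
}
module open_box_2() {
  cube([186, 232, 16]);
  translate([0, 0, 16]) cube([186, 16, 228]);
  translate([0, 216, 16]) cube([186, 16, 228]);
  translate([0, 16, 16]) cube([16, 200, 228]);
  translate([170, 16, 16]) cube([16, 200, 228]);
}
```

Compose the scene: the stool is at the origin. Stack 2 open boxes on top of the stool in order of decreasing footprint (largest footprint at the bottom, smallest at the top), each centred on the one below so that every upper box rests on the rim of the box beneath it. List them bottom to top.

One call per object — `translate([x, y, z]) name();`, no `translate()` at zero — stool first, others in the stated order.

stool();
translate([50, 22, 393]) open_box();
translate([56, 36, 683]) open_box_2();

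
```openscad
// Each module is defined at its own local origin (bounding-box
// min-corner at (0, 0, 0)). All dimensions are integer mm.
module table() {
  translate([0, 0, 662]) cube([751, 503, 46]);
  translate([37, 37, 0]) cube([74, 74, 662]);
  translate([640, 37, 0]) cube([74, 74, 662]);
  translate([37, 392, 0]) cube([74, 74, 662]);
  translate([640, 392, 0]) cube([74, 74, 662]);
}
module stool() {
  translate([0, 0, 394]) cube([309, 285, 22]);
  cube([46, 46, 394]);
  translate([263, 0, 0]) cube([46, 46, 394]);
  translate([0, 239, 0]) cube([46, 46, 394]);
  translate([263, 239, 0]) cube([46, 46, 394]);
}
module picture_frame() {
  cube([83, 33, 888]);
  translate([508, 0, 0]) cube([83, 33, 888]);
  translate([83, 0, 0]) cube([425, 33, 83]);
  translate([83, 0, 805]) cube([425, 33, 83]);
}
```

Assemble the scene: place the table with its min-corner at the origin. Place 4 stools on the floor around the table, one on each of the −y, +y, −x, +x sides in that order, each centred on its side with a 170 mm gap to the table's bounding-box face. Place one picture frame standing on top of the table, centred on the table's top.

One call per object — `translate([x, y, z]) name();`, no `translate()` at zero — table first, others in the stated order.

table();
translate([221, -455, 0]) stool();
translate([221, 673, 0]) stool();
translate([-479, 109, 0]) stool();
translate([921, 109, 0]) stool();
translate([80, 235, 708]) picture_frame();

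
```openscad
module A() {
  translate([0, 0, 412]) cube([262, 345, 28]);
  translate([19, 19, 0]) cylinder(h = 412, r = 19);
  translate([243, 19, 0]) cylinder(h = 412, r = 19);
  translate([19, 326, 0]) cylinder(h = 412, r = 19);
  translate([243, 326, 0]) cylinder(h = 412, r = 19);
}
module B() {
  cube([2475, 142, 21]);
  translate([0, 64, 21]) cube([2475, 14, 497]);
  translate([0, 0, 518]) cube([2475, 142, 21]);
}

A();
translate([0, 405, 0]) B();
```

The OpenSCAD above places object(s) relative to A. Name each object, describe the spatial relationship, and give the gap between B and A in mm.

The I-beam's nearest face is 60 mm from the stool's +y face.

A is a stool. B is an I-beam. The I-beam is on the floor beside the stool on its +y side. The gap between the I-beam and the stool is 60 mm.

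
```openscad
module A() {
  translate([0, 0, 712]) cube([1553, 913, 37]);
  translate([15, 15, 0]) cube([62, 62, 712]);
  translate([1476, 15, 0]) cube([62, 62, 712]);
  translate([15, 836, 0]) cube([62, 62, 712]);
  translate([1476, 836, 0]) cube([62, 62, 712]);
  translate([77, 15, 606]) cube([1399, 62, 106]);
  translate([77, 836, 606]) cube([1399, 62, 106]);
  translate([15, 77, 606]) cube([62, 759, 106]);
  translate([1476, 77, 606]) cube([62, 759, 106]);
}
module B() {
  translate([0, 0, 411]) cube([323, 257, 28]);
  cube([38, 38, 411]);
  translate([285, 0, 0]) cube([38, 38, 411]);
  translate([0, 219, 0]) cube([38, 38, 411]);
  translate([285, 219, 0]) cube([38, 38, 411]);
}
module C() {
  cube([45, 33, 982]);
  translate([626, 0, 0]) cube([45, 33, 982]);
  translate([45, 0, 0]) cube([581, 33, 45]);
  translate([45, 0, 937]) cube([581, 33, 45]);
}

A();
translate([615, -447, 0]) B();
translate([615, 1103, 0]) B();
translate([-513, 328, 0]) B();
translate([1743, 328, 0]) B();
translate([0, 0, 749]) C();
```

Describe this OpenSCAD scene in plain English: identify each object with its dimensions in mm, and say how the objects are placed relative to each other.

A is a rectangular dining table. The top is 1553×913×37 mm with its upper surface at z = 749 mm. It stands on four 62×62 mm square legs, each inset 15 mm from the nearest pair of top edges, running from the floor to the underside of the top. Four apron rails, 62 mm thick and 106 mm tall, run between adjacent legs with their top edges flush with the underside of the top and their outer faces flush with the legs' outer faces.

B is a four-legged stool. The seat is a 323×257×28 mm slab whose top surface is at z = 439 mm; four square legs, each 38×38 mm in cross-section, run from the floor (z = 0) to the underside of the seat, each flush with a corner of the seat.

C is a rectangular picture frame lying in the x–z plane (depth along y). The opening is 581 mm wide (x) by 892 mm tall (z), surrounded by a border 45 mm wide on all four sides. The frame is 33 mm deep and is made of two full-height vertical stiles with two horizontal rails fitted between them.

Four stools sit around the table at the −y, +y, −x, +x sides. The picture frame is on top of the table.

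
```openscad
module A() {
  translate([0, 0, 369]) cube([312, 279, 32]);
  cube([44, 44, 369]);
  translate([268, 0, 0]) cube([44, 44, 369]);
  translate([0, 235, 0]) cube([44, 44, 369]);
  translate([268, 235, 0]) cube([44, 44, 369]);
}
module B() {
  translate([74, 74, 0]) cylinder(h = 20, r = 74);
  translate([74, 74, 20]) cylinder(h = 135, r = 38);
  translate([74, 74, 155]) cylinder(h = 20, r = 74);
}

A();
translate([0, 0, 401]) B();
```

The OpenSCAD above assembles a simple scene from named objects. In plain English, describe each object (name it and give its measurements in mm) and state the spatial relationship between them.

A is a four-legged stool. The seat is 312×279 mm, 32 mm thick, top at z = 401 mm. It stands on four square legs, each 44×44 mm in cross-section, from z = 0 to the seat underside, each flush with a corner of the seat.

B is a spool: two coaxial disc flanges of radius 74 mm and thickness 20 mm, joined by a core cylinder of radius 38 mm and height 135 mm. The lower flange rests on z = 0 and the three cylinders share a vertical axis.

The spool is on top of the stool.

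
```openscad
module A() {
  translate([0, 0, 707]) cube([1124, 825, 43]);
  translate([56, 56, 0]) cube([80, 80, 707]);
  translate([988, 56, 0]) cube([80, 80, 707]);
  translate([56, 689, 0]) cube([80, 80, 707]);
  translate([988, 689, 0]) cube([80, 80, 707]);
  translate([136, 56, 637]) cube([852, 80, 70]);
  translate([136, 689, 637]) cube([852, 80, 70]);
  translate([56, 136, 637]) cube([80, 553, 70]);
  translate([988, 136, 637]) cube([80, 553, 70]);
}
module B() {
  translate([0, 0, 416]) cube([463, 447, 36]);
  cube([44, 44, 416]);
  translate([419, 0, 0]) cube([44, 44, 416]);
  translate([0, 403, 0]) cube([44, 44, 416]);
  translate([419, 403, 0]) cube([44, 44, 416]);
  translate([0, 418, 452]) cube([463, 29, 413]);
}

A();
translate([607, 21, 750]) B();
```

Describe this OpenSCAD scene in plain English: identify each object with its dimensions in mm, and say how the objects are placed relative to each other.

A is a table: top 1124 mm (x) × 825 mm (y), 43 mm thick, upper face at z = 750 mm, on four 80×80 mm square legs, each inset 56 mm from the nearest pair of top edges, running from z = 0 to the bottom of the top. Four apron rails, 80 mm thick and 70 mm tall, run between adjacent legs with their top edges flush with the underside of the top and their outer faces flush with the legs' outer faces.

B is a chair: 463×447 mm seat, 36 mm thick, top at z = 452 mm, on four 44 mm square corner legs flush with the seat edges. A 29 mm thick backrest slab spans the full seat width, extending 413 mm above the seat top, its back face flush with the seat's +y edge.

The chair is on top of the table.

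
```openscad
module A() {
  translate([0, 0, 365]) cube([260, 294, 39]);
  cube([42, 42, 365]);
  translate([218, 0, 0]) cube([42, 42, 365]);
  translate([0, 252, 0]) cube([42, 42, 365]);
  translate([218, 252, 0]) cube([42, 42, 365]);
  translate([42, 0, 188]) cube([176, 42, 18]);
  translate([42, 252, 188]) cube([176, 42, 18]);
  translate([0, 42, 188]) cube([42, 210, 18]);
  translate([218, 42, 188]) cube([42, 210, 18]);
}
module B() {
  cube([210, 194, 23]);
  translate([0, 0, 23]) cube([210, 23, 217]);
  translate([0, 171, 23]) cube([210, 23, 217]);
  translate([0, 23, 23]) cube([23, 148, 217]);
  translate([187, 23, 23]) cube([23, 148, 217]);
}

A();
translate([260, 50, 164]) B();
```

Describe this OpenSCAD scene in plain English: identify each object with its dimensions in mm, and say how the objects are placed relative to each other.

A is a four-legged stool. The seat is 260×294 mm, 39 mm thick, top at z = 404 mm. It stands on four square legs, each 42×42 mm in cross-section, from z = 0 to the seat underside, each flush with a corner of the seat. Four stretchers, 42 mm wide and 18 mm tall, connect adjacent legs with their undersides at z = 188 mm, each running between the inner faces of the legs it joins and aligned with the legs' outer faces on the other axis.

B is an open storage box with external size 210×194×240 mm and wall thickness 23 mm (the base is also 23 mm thick). The base covers the whole footprint; the four walls stand on the base, with the y-facing walls full-width and the x-facing walls fitting between their inner faces.

The open box is beside the stool with their tops flush at z = 404.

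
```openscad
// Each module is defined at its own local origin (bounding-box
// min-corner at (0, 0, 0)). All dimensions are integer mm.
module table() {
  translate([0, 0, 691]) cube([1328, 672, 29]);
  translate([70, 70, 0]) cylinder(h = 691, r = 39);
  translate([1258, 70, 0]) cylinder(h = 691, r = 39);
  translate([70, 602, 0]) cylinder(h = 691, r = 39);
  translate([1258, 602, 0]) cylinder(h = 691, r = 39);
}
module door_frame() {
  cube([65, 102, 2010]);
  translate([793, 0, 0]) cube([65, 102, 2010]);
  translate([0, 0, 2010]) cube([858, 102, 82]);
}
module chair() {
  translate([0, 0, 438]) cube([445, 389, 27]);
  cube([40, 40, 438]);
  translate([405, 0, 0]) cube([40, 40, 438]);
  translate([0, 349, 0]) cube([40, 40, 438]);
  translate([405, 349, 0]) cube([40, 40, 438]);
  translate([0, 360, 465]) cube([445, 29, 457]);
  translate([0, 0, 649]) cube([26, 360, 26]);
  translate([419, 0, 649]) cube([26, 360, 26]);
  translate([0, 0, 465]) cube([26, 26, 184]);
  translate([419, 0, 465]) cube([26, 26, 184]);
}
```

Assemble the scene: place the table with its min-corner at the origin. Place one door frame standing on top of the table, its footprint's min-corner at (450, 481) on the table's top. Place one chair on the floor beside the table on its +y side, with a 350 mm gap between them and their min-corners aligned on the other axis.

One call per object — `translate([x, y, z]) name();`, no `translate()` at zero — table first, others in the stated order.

table();
translate([450, 481, 720]) door_frame();
translate([0, 1022, 0]) chair();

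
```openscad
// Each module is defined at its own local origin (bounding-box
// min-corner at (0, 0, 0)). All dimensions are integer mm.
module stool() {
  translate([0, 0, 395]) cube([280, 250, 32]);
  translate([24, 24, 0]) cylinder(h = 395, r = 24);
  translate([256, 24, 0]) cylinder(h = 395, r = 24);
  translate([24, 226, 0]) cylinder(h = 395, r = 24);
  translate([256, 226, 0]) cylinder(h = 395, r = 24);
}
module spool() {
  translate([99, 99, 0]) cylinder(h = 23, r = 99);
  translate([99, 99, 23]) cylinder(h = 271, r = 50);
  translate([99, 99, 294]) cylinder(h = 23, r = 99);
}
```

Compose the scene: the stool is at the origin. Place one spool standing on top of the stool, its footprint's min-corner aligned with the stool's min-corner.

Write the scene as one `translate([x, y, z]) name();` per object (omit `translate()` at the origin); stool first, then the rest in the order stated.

stool();
translate([0, 0, 427]) spool();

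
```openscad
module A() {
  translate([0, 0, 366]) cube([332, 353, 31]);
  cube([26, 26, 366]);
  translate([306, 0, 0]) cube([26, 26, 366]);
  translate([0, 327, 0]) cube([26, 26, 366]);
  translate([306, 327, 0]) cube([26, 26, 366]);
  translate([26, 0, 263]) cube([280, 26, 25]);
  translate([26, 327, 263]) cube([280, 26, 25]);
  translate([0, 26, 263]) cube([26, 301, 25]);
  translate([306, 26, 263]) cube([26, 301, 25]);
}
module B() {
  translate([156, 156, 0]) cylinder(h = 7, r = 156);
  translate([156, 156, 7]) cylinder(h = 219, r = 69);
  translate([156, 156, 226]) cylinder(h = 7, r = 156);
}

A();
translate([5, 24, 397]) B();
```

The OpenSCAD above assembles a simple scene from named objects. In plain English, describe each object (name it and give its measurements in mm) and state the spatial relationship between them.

A is a four-legged stool. The seat is 332×353 mm, 31 mm thick, top at z = 397 mm. It stands on four square legs, each 26×26 mm in cross-section, from z = 0 to the seat underside, each flush with a corner of the seat. Four stretchers, 26 mm wide and 25 mm tall, connect adjacent legs with their undersides at z = 263 mm, each running between the inner faces of the legs it joins and aligned with the legs' outer faces on the other axis.

B is a spool: two coaxial disc flanges of radius 156 mm and thickness 7 mm, joined by a core cylinder of radius 69 mm and height 219 mm. The lower flange rests on z = 0 and the three cylinders share a vertical axis.

The spool is on top of the stool.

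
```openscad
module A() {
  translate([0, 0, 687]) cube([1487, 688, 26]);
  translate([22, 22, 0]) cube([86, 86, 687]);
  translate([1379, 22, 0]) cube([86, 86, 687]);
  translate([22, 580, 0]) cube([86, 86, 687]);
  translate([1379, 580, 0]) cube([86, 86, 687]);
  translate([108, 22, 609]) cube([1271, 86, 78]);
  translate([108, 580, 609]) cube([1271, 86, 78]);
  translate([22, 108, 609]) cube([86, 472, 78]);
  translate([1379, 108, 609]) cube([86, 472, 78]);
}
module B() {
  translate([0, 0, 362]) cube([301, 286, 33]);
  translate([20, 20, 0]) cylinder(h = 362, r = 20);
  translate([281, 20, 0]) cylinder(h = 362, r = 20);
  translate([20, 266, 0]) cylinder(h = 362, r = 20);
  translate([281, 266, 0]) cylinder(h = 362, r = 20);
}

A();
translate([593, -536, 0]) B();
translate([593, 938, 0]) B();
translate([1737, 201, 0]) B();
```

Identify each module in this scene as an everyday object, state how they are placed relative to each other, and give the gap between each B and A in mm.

A is a table. B is a stool. Three stools sit around the table at the −y, +y, +x sides. The gap between each stool and the table is 250 mm.

Each stool's nearest face is 250 mm from the table's bounding box.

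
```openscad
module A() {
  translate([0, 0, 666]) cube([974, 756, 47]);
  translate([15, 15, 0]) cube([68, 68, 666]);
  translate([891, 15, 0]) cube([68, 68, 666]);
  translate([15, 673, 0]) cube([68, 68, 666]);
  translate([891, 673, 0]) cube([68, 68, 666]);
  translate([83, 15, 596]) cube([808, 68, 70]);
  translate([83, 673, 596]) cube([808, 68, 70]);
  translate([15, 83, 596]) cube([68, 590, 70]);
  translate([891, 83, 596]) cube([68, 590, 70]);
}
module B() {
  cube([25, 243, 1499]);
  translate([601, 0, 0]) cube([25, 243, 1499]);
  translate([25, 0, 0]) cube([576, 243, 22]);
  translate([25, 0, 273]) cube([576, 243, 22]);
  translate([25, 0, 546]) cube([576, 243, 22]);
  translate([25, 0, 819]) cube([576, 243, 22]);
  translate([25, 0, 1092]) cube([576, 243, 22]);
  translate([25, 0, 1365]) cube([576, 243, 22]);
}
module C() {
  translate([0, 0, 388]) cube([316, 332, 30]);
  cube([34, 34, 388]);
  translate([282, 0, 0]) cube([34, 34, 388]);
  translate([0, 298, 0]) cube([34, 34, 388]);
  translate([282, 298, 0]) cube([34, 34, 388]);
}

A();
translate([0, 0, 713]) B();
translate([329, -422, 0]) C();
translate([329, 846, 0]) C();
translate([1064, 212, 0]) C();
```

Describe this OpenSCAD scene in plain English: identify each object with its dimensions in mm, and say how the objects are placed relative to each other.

A is a rectangular dining table. The top is 974×756×47 mm with its upper surface at z = 713 mm. It stands on four 68×68 mm square legs, each inset 15 mm from the nearest pair of top edges, running from the floor to the underside of the top. Four apron rails, 68 mm thick and 70 mm tall, run between adjacent legs with their top edges flush with the underside of the top and their outer faces flush with the legs' outer faces.

B is a bookshelf 626 mm wide overall, 243 mm deep and 1499 mm tall. The two sides are 25 mm thick vertical panels. 6 horizontal shelves of 22 mm thickness span between the inner faces of the sides; the lowest shelf sits on the floor and shelves are stacked with a clear vertical gap of 251 mm between each pair.

C is a four-legged stool. The seat is a 316×332×30 mm slab whose top surface is at z = 418 mm; four square legs, each 34×34 mm in cross-section, run from the floor (z = 0) to the underside of the seat, each flush with a corner of the seat.

The bookshelf is on top of the table. Three stools sit around the table at the −y, +y, +x sides.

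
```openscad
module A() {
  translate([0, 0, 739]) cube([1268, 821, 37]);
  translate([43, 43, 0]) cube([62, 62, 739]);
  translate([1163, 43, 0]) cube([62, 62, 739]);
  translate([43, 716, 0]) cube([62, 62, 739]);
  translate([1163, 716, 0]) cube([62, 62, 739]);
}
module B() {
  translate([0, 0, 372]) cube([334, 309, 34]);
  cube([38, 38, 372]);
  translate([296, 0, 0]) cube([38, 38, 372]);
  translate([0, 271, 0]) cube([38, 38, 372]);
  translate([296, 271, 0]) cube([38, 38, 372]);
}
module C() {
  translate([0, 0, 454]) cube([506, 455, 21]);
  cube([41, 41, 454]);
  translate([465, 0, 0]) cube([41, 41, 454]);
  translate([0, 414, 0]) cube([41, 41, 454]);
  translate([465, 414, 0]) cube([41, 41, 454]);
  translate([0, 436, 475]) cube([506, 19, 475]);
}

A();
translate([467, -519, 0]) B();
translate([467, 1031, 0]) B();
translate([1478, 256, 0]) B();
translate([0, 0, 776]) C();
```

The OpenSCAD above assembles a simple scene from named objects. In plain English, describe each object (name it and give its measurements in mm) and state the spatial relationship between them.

A is a rectangular dining table. The top is 1268×821×37 mm with its upper surface at z = 776 mm. It stands on four 62×62 mm square legs, each inset 43 mm from the nearest pair of top edges, running from the floor to the underside of the top.

B is a simple wooden stool: a rectangular seat 334 mm (x) by 309 mm (y), 34 mm thick, top face at z = 406 mm, on four square legs, each 38×38 mm in cross-section. The legs rest on z = 0, each flush with a corner of the seat.

C is a chair. The seat is a 506×455×21 mm slab with its top at z = 475 mm, on four 41×41 mm corner legs (flush with the seat edges, standing on z = 0). A flat backrest 19 mm thick, 475 mm tall, spans the full seat width and rises from the seat top along its +y edge, rear face flush with the rear of the seat.

Three stools sit around the table at the −y, +y, +x sides. The chair is on top of the table.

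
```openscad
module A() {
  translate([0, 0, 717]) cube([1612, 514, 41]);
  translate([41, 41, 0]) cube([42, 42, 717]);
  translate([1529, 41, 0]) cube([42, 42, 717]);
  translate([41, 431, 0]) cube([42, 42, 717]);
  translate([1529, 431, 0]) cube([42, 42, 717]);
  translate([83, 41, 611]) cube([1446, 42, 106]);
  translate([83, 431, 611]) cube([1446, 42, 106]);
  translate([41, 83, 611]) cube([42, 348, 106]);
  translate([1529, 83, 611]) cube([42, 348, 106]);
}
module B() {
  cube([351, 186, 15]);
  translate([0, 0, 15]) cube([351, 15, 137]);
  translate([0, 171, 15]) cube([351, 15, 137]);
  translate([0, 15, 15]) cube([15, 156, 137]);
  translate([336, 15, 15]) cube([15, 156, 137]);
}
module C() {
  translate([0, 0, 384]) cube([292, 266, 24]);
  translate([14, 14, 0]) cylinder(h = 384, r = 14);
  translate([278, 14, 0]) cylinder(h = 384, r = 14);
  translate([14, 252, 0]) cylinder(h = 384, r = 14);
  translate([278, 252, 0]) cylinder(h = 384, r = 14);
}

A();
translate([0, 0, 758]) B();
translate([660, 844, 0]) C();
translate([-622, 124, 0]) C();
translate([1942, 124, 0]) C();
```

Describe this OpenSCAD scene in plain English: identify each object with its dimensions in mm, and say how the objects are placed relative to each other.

A is a rectangular dining table. The top is 1612×514×41 mm with its upper surface at z = 758 mm. It stands on four 42×42 mm square legs, each inset 41 mm from the nearest pair of top edges, running from the floor to the underside of the top. Four apron rails, 42 mm thick and 106 mm tall, run between adjacent legs with their top edges flush with the underside of the top and their outer faces flush with the legs' outer faces.

B is an open-topped rectangular box: outside dimensions 351×186×152 mm, with a uniform wall and base thickness of 15 mm. The base is a full 351×186 slab on the floor; four walls sit on top of the base. The front and back walls (the −y and +y sides) span the full width; the two side walls fit between them.

C is a simple wooden stool: a rectangular seat 292 mm (x) by 266 mm (y), 24 mm thick, top face at z = 408 mm, on four round legs, each 28 mm in diameter. The legs rest on z = 0, each leg's axis is inset half a diameter from the nearest pair of seat edges (so the leg's bounding box is flush with the corner).

The open box is on top of the table. Three stools sit around the table at the +y, −x, +x sides.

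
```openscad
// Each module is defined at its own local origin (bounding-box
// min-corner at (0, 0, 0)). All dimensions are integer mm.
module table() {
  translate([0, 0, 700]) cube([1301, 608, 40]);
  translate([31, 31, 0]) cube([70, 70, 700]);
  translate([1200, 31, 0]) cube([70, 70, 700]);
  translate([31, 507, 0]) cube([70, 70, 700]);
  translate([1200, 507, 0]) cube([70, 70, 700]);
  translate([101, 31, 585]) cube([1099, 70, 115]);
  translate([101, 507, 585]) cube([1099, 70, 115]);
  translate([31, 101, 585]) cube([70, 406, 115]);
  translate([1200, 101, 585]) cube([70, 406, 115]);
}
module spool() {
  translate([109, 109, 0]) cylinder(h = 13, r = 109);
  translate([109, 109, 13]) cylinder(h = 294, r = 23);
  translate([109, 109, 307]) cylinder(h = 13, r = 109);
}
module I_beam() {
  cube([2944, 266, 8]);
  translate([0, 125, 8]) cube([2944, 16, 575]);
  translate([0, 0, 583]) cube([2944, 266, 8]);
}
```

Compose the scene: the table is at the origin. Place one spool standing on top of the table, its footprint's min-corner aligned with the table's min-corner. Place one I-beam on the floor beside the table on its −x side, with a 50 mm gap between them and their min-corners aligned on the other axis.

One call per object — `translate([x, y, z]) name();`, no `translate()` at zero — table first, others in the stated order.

table();
translate([0, 0, 740]) spool();
translate([-2994, 0, 0]) I_beam();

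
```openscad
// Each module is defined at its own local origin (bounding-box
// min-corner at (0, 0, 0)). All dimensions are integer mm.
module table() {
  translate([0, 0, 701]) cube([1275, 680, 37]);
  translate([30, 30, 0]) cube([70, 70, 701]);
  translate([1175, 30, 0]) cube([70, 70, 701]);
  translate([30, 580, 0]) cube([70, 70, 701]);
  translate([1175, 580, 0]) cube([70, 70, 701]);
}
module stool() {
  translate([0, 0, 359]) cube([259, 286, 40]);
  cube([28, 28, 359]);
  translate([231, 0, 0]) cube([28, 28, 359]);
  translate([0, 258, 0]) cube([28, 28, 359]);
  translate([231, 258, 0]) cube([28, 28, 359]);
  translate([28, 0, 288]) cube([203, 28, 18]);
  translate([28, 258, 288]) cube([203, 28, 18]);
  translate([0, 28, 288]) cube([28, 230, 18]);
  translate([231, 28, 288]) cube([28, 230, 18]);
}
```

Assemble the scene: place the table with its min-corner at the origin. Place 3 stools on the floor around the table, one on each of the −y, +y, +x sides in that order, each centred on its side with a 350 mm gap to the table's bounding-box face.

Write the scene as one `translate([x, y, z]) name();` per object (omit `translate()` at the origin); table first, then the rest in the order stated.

table();
translate([508, -636, 0]) stool();
translate([508, 1030, 0]) stool();
translate([1625, 197, 0]) stool();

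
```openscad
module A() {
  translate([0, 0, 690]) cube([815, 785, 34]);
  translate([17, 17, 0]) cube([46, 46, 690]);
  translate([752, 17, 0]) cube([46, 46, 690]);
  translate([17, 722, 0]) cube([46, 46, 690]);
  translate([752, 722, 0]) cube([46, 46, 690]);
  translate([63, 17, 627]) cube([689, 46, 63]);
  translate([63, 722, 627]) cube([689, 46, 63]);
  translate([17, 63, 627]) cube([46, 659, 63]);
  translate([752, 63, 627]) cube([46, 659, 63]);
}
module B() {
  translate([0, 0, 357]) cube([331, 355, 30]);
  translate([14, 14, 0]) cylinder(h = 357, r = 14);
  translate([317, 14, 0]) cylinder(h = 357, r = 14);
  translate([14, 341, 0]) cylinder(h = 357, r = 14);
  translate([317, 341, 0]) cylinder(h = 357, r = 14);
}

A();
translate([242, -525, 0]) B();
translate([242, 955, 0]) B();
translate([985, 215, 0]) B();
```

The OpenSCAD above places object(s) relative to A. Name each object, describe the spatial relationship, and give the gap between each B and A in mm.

A is a table. B is a stool. Three stools sit around the table at the −y, +y, +x sides. The gap between each stool and the table is 170 mm.

Each stool's nearest face is 170 mm from the table's bounding box.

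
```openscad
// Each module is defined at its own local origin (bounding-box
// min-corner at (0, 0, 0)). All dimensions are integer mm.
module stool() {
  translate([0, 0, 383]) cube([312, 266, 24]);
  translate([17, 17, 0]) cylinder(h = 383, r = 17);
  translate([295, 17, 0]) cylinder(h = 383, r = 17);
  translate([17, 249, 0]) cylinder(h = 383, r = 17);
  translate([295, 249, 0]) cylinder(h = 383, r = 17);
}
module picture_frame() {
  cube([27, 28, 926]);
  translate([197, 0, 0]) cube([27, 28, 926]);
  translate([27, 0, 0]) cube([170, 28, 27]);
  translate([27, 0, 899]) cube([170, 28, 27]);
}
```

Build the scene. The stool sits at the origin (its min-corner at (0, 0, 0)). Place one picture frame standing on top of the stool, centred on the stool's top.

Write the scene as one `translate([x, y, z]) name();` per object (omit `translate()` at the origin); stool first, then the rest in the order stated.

stool();
translate([44, 119, 407]) picture_frame();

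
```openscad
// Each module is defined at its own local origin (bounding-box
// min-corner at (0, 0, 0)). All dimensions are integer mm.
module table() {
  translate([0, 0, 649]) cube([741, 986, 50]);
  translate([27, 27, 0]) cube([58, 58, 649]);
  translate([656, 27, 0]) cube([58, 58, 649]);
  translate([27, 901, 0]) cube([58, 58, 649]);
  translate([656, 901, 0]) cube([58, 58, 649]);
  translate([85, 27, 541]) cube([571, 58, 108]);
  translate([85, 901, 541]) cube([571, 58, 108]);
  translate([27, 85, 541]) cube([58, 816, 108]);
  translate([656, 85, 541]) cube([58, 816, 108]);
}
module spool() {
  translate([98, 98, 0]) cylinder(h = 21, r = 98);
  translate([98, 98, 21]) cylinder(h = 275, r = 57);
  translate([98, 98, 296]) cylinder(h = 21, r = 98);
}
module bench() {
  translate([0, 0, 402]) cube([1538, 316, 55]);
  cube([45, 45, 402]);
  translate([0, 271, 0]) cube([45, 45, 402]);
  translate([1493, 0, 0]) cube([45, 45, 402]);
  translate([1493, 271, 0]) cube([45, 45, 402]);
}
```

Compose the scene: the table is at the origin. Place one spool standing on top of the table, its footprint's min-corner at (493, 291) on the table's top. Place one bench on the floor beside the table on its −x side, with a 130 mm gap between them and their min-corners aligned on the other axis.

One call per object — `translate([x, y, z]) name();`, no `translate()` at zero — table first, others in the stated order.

table();
translate([493, 291, 699]) spool();
translate([-1668, 0, 0]) bench();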